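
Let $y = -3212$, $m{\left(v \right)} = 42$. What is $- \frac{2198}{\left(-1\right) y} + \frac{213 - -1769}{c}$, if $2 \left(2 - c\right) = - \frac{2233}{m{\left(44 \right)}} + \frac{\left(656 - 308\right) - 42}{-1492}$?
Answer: $\frac{7053205195}{103103594} \approx 68.409$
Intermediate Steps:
$c = \frac{64199}{2238}$ ($c = 2 - \frac{- \frac{2233}{42} + \frac{\left(656 - 308\right) - 42}{-1492}}{2} = 2 - \frac{\left(-2233\right) \frac{1}{42} + \left(348 - 42\right) \left(- \frac{1}{1492}\right)}{2} = 2 - \frac{- \frac{319}{6} + 306 \left(- \frac{1}{1492}\right)}{2} = 2 - \frac{- \frac{319}{6} - \frac{153}{746}}{2} = 2 - - \frac{59723}{2238} = 2 + \frac{59723}{2238} = \frac{64199}{2238} \approx 28.686$)
$- \frac{2198}{\left(-1\right) y} + \frac{213 - -1769}{c} = - \frac{2198}{\left(-1\right) \left(-3212\right)} + \frac{213 - -1769}{\frac{64199}{2238}} = - \frac{2198}{3212} + \left(213 + 1769\right) \frac{2238}{64199} = \left(-2198\right) \frac{1}{3212} + 1982 \cdot \frac{2238}{64199} = - \frac{1099}{1606} + \frac{4435716}{64199} = \frac{7053205195}{103103594}$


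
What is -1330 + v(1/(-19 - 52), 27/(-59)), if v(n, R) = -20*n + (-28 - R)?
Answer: -5685565/4189 ≈ -1357.3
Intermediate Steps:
v(n, R) = -28 - R - 20*n
-1330 + v(1/(-19 - 52), 27/(-59)) = -1330 + (-28 - 27/(-59) - 20/(-19 - 52)) = -1330 + (-28 - 27*(-1)/59 - 20/(-71)) = -1330 + (-28 - 1*(-27/59) - 20*(-1/71)) = -1330 + (-28 + 27/59 + 20/71) = -1330 - 114195/4189 = -5685565/4189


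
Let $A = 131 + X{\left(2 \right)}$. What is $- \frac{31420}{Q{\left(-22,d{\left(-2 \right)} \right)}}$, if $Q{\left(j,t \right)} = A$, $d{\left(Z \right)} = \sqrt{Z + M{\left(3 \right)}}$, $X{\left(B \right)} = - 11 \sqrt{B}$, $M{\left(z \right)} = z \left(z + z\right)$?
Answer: $- \frac{4116020}{16919} - \frac{345620 \sqrt{2}}{16919} \approx -272.17$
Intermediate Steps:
$M{\left(z \right)} = 2 z^{2}$ ($M{\left(z \right)} = z 2 z = 2 z^{2}$)
$d{\left(Z \right)} = \sqrt{18 + Z}$ ($d{\left(Z \right)} = \sqrt{Z + 2 \cdot 3^{2}} = \sqrt{Z + 2 \cdot 9} = \sqrt{Z + 18} = \sqrt{18 + Z}$)
$A = 131 - 11 \sqrt{2} \approx 115.44$
$Q{\left(j,t \right)} = 131 - 11 \sqrt{2}$
$- \frac{31420}{Q{\left(-22,d{\left(-2 \right)} \right)}} = - \frac{31420}{131 - 11 \sqrt{2}}$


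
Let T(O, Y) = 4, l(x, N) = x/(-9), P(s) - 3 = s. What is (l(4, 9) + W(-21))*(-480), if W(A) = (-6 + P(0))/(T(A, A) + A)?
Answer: 6560/51 ≈ 128.63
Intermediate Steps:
P(s) = 3 + s
l(x, N) = -x/9 (l(x, N) = x*(-1/9) = -x/9)
W(A) = -3/(4 + A) (W(A) = (-6 + (3 + 0))/(4 + A) = (-6 + 3)/(4 + A) = -3/(4 + A))
(l(4, 9) + W(-21))*(-480) = (-1/9*4 - 3/(4 - 21))*(-480) = (-4/9 - 3/(-17))*(-480) = (-4/9 - 3*(-1/17))*(-480) = (-4/9 + 3/17)*(-480) = -41/153*(-480) = 6560/51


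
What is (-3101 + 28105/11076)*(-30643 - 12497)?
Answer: 123375262745/923 ≈ 1.3367e+8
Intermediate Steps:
(-3101 + 28105/11076)*(-30643 - 12497) = (-3101 + 28105*(1/11076))*(-43140) = (-3101 + 28105/11076)*(-43140) = -34318571/11076*(-43140) = 123375262745/923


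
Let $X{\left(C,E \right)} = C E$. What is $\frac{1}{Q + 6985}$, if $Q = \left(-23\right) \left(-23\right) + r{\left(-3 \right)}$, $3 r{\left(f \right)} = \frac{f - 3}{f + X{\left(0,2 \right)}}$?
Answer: $\frac{3}{22544} \approx 0.00013307$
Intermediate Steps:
$r{\left(f \right)} = \frac{-3 + f}{3 f}$ ($r{\left(f \right)} = \frac{\left(f - 3\right) \frac{1}{f + 0 \cdot 2}}{3} = \frac{\left(-3 + f\right) \frac{1}{f + 0}}{3} = \frac{\left(-3 + f\right) \frac{1}{f}}{3} = \frac{\frac{1}{f} \left(-3 + f\right)}{3} = \frac{-3 + f}{3 f}$)
$Q = \frac{1589}{3}$ ($Q = \left(-23\right) \left(-23\right) + \frac{-3 - 3}{3 \left(-3\right)} = 529 + \frac{1}{3} \left(- \frac{1}{3}\right) \left(-6\right) = 529 + \frac{2}{3} = \frac{1589}{3} \approx 529.67$)
$\frac{1}{Q + 6985} = \frac{1}{\frac{1589}{3} + 6985} = \frac{1}{\frac{22544}{3}} = \frac{3}{22544}$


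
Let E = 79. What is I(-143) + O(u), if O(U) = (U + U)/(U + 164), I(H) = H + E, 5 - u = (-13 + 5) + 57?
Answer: -971/15 ≈ -64.733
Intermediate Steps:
u = -44 (u = 5 - ((-13 + 5) + 57) = 5 - (-8 + 57) = 5 - 1*49 = 5 - 49 = -44)
I(H) = 79 + H (I(H) = H + 79 = 79 + H)
O(U) = 2*U/(164 + U) (O(U) = (2*U)/(164 + U) = 2*U/(164 + U))
I(-143) + O(u) = (79 - 143) + 2*(-44)/(164 - 44) = -64 + 2*(-44)/120 = -64 + 2*(-44)*(1/120) = -64 - 11/15 = -971/15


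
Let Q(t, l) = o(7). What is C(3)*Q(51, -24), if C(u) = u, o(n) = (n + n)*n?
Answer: 294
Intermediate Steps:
o(n) = 2*n² (o(n) = (2*n)*n = 2*n²)
Q(t, l) = 98 (Q(t, l) = 2*7² = 2*49 = 98)
C(3)*Q(51, -24) = 3*98 = 294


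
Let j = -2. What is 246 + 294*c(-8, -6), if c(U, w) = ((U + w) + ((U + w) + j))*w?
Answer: 53166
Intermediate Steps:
c(U, w) = w*(-2 + 2*U + 2*w) (c(U, w) = ((U + w) + ((U + w) - 2))*w = ((U + w) + (-2 + U + w))*w = (-2 + 2*U + 2*w)*w = w*(-2 + 2*U + 2*w))
246 + 294*c(-8, -6) = 246 + 294*(2*(-6)*(-1 - 8 - 6)) = 246 + 294*(2*(-6)*(-15)) = 246 + 294*180 = 246 + 52920 = 53166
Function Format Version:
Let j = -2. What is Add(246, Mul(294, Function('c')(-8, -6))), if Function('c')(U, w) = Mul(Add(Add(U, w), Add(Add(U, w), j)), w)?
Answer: 53166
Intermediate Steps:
Function('c')(U, w) = Mul(w, Add(-2, Mul(2, U), Mul(2, w))) (Function('c')(U, w) = Mul(Add(Add(U, w), Add(Add(U, w), -2)), w) = Mul(Add(Add(U, w), Add(-2, U, w)), w) = Mul(Add(-2, Mul(2, U), Mul(2, w)), w) = Mul(w, Add(-2, Mul(2, U), Mul(2, w))))
Add(246, Mul(294, Function('c')(-8, -6))) = Add(246, Mul(294, Mul(2, -6, Add(-1, -8, -6)))) = Add(246, Mul(294, Mul(2, -6, -15))) = Add(246, Mul(294, 180)) = Add(246, 52920) = 53166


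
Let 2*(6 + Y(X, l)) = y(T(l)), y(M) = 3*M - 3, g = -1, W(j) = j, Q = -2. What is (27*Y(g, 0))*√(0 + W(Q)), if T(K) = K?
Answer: -405*I*√2/2 ≈ -286.38*I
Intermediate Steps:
y(M) = -3 + 3*M
Y(X, l) = -15/2 + 3*l/2 (Y(X, l) = -6 + (-3 + 3*l)/2 = -6 + (-3/2 + 3*l/2) = -15/2 + 3*l/2)
(27*Y(g, 0))*√(0 + W(Q)) = (27*(-15/2 + (3/2)*0))*√(0 - 2) = (27*(-15/2 + 0))*√(-2) = (27*(-15/2))*(I*√2) = -405*I*√2/2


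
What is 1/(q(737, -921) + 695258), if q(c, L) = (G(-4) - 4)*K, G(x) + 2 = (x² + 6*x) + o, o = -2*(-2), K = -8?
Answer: 1/695338 ≈ 1.4381e-6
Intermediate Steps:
o = 4
G(x) = 2 + x² + 6*x (G(x) = -2 + ((x² + 6*x) + 4) = -2 + (4 + x² + 6*x) = 2 + x² + 6*x)
q(c, L) = 80 (q(c, L) = ((2 + (-4)² + 6*(-4)) - 4)*(-8) = ((2 + 16 - 24) - 4)*(-8) = (-6 - 4)*(-8) = -10*(-8) = 80)
1/(q(737, -921) + 695258) = 1/(80 + 695258) = 1/695338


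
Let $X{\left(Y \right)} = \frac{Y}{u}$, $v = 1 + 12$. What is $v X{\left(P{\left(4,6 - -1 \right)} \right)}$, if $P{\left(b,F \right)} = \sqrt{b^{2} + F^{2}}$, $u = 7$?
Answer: $\frac{13 \sqrt{65}}{7} \approx 14.973$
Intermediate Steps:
$P{\left(b,F \right)} = \sqrt{F^{2} + b^{2}}$
$v = 13$
$X{\left(Y \right)} = \frac{Y}{7}$
$v X{\left(P{\left(4,6 - -1 \right)} \right)} = 13 \frac{\sqrt{\left(6 - -1\right)^{2} + 4^{2}}}{7} = 13 \frac{\sqrt{\left(6 + 1\right)^{2} + 16}}{7} = 13 \frac{\sqrt{7^{2} + 16}}{7} = 13 \frac{\sqrt{49 + 16}}{7} = 13 \frac{\sqrt{65}}{7} = \frac{13 \sqrt{65}}{7}$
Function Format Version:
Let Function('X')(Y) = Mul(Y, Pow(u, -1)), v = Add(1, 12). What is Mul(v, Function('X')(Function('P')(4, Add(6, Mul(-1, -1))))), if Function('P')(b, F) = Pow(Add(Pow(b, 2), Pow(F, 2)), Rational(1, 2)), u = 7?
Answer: Mul(Rational(13, 7), Pow(65, Rational(1, 2))) ≈ 14.973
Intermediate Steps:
Function('P')(b, F) = Pow(Add(Pow(F, 2), Pow(b, 2)), Rational(1, 2))
v = 13
Function('X')(Y) = Mul(Rational(1, 7), Y) (Function('X')(Y) = Mul(Y, Pow(7, -1)) = Mul(Y, Rational(1, 7)) = Mul(Rational(1, 7), Y))
Mul(v, Function('X')(Function('P')(4, Add(6, Mul(-1, -1))))) = Mul(13, Mul(Rational(1, 7), Pow(Add(Pow(Add(6, Mul(-1, -1)), 2), Pow(4, 2)), Rational(1, 2)))) = Mul(13, Mul(Rational(1, 7), Pow(Add(Pow(Add(6, 1), 2), 16), Rational(1, 2)))) = Mul(13, Mul(Rational(1, 7), Pow(Add(Pow(7, 2), 16), Rational(1, 2)))) = Mul(13, Mul(Rational(1, 7), Pow(Add(49, 16), Rational(1, 2)))) = Mul(13, Mul(Rational(1, 7), Pow(65, Rational(1, 2)))) = Mul(Rational(13, 7), Pow(65, Rational(1, 2)))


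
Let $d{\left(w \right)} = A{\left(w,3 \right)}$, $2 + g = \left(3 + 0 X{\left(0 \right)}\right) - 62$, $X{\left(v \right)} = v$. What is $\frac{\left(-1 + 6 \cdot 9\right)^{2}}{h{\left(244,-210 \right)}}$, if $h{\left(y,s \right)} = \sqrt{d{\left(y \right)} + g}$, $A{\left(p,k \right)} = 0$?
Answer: $- \frac{2809 i \sqrt{61}}{61} \approx - 359.66 i$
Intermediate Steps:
$g = -61$ ($g = -2 + \left(\left(3 + 0 \cdot 0\right) - 62\right) = -2 + \left(\left(3 + 0\right) - 62\right) = -2 + \left(3 - 62\right) = -2 - 59 = -61$)
$d{\left(w \right)} = 0$
$h{\left(y,s \right)} = i \sqrt{61}$ ($h{\left(y,s \right)} = \sqrt{0 - 61} = \sqrt{-61} = i \sqrt{61}$)
$\frac{\left(-1 + 6 \cdot 9\right)^{2}}{h{\left(244,-210 \right)}} = \frac{\left(-1 + 6 \cdot 9\right)^{2}}{i \sqrt{61}} = \left(-1 + 54\right)^{2} \left(- \frac{i \sqrt{61}}{61}\right) = 53^{2} \left(- \frac{i \sqrt{61}}{61}\right) = 2809 \left(- \frac{i \sqrt{61}}{61}\right) = - \frac{2809 i \sqrt{61}}{61}$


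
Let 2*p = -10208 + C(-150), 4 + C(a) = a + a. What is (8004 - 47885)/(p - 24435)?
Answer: 39881/29691 ≈ 1.3432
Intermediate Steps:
C(a) = -4 + 2*a (C(a) = -4 + (a + a) = -4 + 2*a)
p = -5256 (p = (-10208 + (-4 + 2*(-150)))/2 = (-10208 + (-4 - 300))/2 = (-10208 - 304)/2 = (½)*(-10512) = -5256)
(8004 - 47885)/(p - 24435) = (8004 - 47885)/(-5256 - 24435) = -39881/(-29691) = -39881*(-1/29691) = 39881/29691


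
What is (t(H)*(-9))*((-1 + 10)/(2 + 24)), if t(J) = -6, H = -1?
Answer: 243/13 ≈ 18.692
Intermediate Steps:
(t(H)*(-9))*((-1 + 10)/(2 + 24)) = (-6*(-9))*((-1 + 10)/(2 + 24)) = 54*(9/26) = 243/13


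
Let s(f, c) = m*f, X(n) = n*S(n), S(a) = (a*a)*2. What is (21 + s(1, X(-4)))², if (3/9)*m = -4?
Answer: 81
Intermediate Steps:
S(a) = 2*a² (S(a) = a²*2 = 2*a²)
m = -12 (m = 3*(-4) = -12)
X(n) = 2*n³ (X(n) = n*(2*n²) = 2*n³)
s(f, c) = -12*f
(21 + s(1, X(-4)))² = (21 - 12*1)² = (21 - 12)² = 9² = 81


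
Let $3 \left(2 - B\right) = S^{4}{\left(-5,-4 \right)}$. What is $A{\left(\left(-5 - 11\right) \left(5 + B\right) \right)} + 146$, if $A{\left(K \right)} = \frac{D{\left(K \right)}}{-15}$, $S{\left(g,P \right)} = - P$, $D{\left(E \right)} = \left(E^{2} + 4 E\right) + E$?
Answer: $- \frac{2834858}{27} \approx -1.0499 \cdot 10^{5}$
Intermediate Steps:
$D{\left(E \right)} = E^{2} + 5 E$
$B = - \frac{250}{3}$ ($B = 2 - \frac{\left(\left(-1\right) \left(-4\right)\right)^{4}}{3} = 2 - \frac{4^{4}}{3} = 2 - \frac{256}{3} = - \frac{250}{3} \approx -83.333$)
$A{\left(K \right)} = - \frac{K \left(5 + K\right)}{15}$ ($A{\left(K \right)} = \frac{K \left(5 + K\right)}{-15} = K \left(5 + K\right) \left(- \frac{1}{15}\right) = - \frac{K \left(5 + K\right)}{15}$)
$A{\left(\left(-5 - 11\right) \left(5 + B\right) \right)} + 146 = - \frac{\left(-5 - 11\right) \left(5 - \frac{250}{3}\right) \left(5 + \left(-5 - 11\right) \left(5 - \frac{250}{3}\right)\right)}{15} + 146 = - \frac{\left(-16\right) \left(- \frac{235}{3}\right) \left(5 - - \frac{3760}{3}\right)}{15} + 146 = \left(- \frac{1}{15}\right) \frac{3760}{3} \left(5 + \frac{3760}{3}\right) + 146 = \left(- \frac{1}{15}\right) \frac{3760}{3} \cdot \frac{3775}{3} + 146 = - \frac{2838800}{27} + 146 = - \frac{2834858}{27}$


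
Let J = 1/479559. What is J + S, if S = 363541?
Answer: 174339358420/479559 ≈ 3.6354e+5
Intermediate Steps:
J = 1/479559 ≈ 2.0852e-6
J + S = 1/479559 + 363541 = 174339358420/479559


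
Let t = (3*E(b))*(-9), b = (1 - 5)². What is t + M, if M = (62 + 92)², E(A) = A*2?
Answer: 22852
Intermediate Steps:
b = 16 (b = (-4)² = 16)
E(A) = 2*A
M = 23716 (M = 154² = 23716)
t = -864 (t = (3*(2*16))*(-9) = (3*32)*(-9) = 96*(-9) = -864)
t + M = -864 + 23716 = 22852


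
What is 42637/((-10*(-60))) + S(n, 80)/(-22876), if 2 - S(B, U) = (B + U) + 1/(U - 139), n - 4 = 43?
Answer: 14387725277/202452600 ≈ 71.067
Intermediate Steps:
n = 47 (n = 4 + 43 = 47)
S(B, U) = 2 - B - U - 1/(-139 + U) (S(B, U) = 2 - ((B + U) + 1/(U - 139)) = 2 - ((B + U) + 1/(-139 + U)) = 2 - (B + U + 1/(-139 + U)) = 2 + (-B - U - 1/(-139 + U)) = 2 - B - U - 1/(-139 + U))
42637/((-10*(-60))) + S(n, 80)/(-22876) = 42637/((-10*(-60))) + ((-279 - 1*80² + 139*47 + 141*80 - 1*47*80)/(-139 + 80))/(-22876) = 42637/600 + ((-279 - 1*6400 + 6533 + 11280 - 3760)/(-59))*(-1/22876) = 42637*(1/600) - (-279 - 6400 + 6533 + 11280 - 3760)/59*(-1/22876) = 42637/600 - 1/59*7374*(-1/22876) = 42637/600 - 7374/59*(-1/22876) = 42637/600 + 3687/674842 = 14387725277/202452600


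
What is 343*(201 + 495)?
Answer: 238728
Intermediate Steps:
343*(201 + 495) = 343*696 = 238728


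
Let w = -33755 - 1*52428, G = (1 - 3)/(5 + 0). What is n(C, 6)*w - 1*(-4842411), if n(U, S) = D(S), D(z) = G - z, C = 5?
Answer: 26969911/5 ≈ 5.3940e+6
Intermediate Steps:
G = -⅖ (G = -2/5 = -2*⅕ = -⅖ ≈ -0.40000)
D(z) = -⅖ - z
n(U, S) = -⅖ - S
w = -86183 (w = -33755 - 52428 = -86183)
n(C, 6)*w - 1*(-4842411) = (-⅖ - 1*6)*(-86183) - 1*(-4842411) = (-⅖ - 6)*(-86183) + 4842411 = -32/5*(-86183) + 4842411 = 2757856/5 + 4842411 = 26969911/5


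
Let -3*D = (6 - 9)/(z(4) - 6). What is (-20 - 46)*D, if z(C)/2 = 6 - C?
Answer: 33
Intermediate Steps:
z(C) = 12 - 2*C (z(C) = 2*(6 - C) = 12 - 2*C)
D = -1/2 (D = -(6 - 9)/(3*((12 - 2*4) - 6)) = -(-1)/((12 - 8) - 6) = -(-1)/(4 - 6) = -(-1)/(-2) = -(-1)*(-1)/2 = -1/3*3/2 = -1/2 ≈ -0.50000)
(-20 - 46)*D = (-20 - 46)*(-1/2) = -66*(-1/2) = 33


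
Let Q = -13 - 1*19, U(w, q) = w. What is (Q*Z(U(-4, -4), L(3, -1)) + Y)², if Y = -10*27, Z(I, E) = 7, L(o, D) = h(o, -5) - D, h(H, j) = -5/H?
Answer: 244036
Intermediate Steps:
L(o, D) = -D - 5/o (L(o, D) = -5/o - D = -D - 5/o)
Y = -270
Q = -32 (Q = -13 - 19 = -32)
(Q*Z(U(-4, -4), L(3, -1)) + Y)² = (-32*7 - 270)² = (-224 - 270)² = (-494)² = 244036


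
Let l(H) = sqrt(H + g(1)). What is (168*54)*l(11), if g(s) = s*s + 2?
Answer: 9072*sqrt(14) ≈ 33944.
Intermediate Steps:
g(s) = 2 + s**2 (g(s) = s**2 + 2 = 2 + s**2)
l(H) = sqrt(3 + H) (l(H) = sqrt(H + (2 + 1**2)) = sqrt(H + (2 + 1)) = sqrt(H + 3) = sqrt(3 + H))
(168*54)*l(11) = (168*54)*sqrt(3 + 11) = 9072*sqrt(14)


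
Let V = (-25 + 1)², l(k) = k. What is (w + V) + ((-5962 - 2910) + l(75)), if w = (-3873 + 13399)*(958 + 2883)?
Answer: 36581145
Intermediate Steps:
w = 36589366 (w = 9526*3841 = 36589366)
V = 576 (V = (-24)² = 576)
(w + V) + ((-5962 - 2910) + l(75)) = (36589366 + 576) + ((-5962 - 2910) + 75) = 36589942 + (-8872 + 75) = 36589942 - 8797 = 36581145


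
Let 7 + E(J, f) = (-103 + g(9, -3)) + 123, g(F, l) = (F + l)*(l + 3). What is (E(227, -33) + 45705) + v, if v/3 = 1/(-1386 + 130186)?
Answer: 5888478403/128800 ≈ 45718.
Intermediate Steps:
g(F, l) = (3 + l)*(F + l) (g(F, l) = (F + l)*(3 + l) = (3 + l)*(F + l))
v = 3/128800 (v = 3/(-1386 + 130186) = 3/128800 ≈ 2.3292e-5)
E(J, f) = 13 (E(J, f) = -7 + ((-103 + ((-3)² + 3*9 + 3*(-3) + 9*(-3))) + 123) = -7 + ((-103 + (9 + 27 - 9 - 27)) + 123) = -7 + ((-103 + 0) + 123) = -7 + (-103 + 123) = -7 + 20 = 13)
(E(227, -33) + 45705) + v = (13 + 45705) + 3/128800 = 45718 + 3/128800 = 5888478403/128800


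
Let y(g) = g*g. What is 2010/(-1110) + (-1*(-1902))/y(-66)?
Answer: -36913/26862 ≈ -1.3742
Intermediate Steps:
y(g) = g²
2010/(-1110) + (-1*(-1902))/y(-66) = 2010/(-1110) + (-1*(-1902))/((-66)²) = 2010*(-1/1110) + 1902/4356 = -67/37 + 1902*(1/4356) = -67/37 + 317/726 = -36913/26862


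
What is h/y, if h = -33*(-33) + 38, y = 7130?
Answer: 49/310 ≈ 0.15806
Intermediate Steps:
h = 1127 (h = 1089 + 38 = 1127)
h/y = 1127/7130 = 1127*(1/7130) = 49/310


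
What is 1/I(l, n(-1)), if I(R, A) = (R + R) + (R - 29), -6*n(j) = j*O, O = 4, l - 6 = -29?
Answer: -1/98 ≈ -0.010204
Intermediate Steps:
l = -23 (l = 6 - 29 = -23)
n(j) = -2*j/3 (n(j) = -j*4/6 = -2*j/3)
I(R, A) = -29 + 3*R (I(R, A) = 2*R + (-29 + R) = -29 + 3*R)
1/I(l, n(-1)) = 1/(-29 + 3*(-23)) = 1/(-29 - 69) = 1/(-98) = -1/98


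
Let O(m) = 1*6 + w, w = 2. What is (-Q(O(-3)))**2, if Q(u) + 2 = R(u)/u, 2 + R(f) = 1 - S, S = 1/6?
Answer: 10609/2304 ≈ 4.6046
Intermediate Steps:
S = 1/6 ≈ 0.16667
R(f) = -7/6 (R(f) = -2 + (1 - 1*1/6) = -2 + (1 - 1/6) = -2 + 5/6 = -7/6)
O(m) = 8 (O(m) = 1*6 + 2 = 6 + 2 = 8)
Q(u) = -2 - 7/(6*u)
(-Q(O(-3)))**2 = (-(-2 - 7/6/8))**2 = (-(-2 - 7/6*1/8))**2 = (-(-2 - 7/48))**2 = (-1*(-103/48))**2 = (103/48)**2 = 10609/2304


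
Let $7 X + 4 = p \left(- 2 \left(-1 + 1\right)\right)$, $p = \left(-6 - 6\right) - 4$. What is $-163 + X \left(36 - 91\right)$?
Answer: $- \frac{921}{7} \approx -131.57$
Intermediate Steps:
$p = -16$ ($p = \left(-6 - 6\right) - 4 = -12 - 4 = -16$)
$X = - \frac{4}{7}$ ($X = - \frac{4}{7} + \frac{\left(-16\right) \left(- 2 \left(-1 + 1\right)\right)}{7} = - \frac{4}{7} + \frac{\left(-16\right) \left(\left(-2\right) 0\right)}{7} = - \frac{4}{7} + \frac{\left(-16\right) 0}{7} = - \frac{4}{7} + \frac{1}{7} \cdot 0 = - \frac{4}{7} + 0 = - \frac{4}{7} \approx -0.57143$)
$-163 + X \left(36 - 91\right) = -163 - \frac{4 \left(36 - 91\right)}{7} = -163 - - \frac{220}{7} = -163 + \frac{220}{7} = - \frac{921}{7}$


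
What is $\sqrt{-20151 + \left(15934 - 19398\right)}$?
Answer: $i \sqrt{23615} \approx 153.67 i$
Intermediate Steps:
$\sqrt{-20151 + \left(15934 - 19398\right)} = \sqrt{-20151 - 3464} = \sqrt{-23615} = i \sqrt{23615}$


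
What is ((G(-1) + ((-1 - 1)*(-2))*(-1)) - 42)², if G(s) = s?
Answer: 2209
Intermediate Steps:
((G(-1) + ((-1 - 1)*(-2))*(-1)) - 42)² = ((-1 + ((-1 - 1)*(-2))*(-1)) - 42)² = ((-1 - 2*(-2)*(-1)) - 42)² = ((-1 + 4*(-1)) - 42)² = ((-1 - 4) - 42)² = (-5 - 42)² = (-47)² = 2209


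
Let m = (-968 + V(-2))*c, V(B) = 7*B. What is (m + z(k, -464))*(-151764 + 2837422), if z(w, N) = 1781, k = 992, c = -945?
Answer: 2497046924318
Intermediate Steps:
m = 927990 (m = (-968 + 7*(-2))*(-945) = (-968 - 14)*(-945) = -982*(-945) = 927990)
(m + z(k, -464))*(-151764 + 2837422) = (927990 + 1781)*(-151764 + 2837422) = 929771*2685658 = 2497046924318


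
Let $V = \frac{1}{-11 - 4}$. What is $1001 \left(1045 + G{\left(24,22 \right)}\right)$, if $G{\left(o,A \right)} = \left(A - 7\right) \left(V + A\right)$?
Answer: $1375374$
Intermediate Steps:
$V = - \frac{1}{15}$ ($V = \frac{1}{-15} = - \frac{1}{15} \approx -0.066667$)
$G{\left(o,A \right)} = \left(-7 + A\right) \left(- \frac{1}{15} + A\right)$ ($G{\left(o,A \right)} = \left(A - 7\right) \left(- \frac{1}{15} + A\right) = \left(-7 + A\right) \left(- \frac{1}{15} + A\right)$)
$1001 \left(1045 + G{\left(24,22 \right)}\right) = 1001 \left(1045 + \left(\frac{7}{15} + 22^{2} - \frac{2332}{15}\right)\right) = 1001 \left(1045 + \left(\frac{7}{15} + 484 - \frac{2332}{15}\right)\right) = 1001 \left(1045 + 329\right) = 1001 \cdot 1374 = 1375374$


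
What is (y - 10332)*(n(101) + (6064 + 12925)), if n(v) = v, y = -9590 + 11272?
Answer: -165128500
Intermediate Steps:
y = 1682
(y - 10332)*(n(101) + (6064 + 12925)) = (1682 - 10332)*(101 + (6064 + 12925)) = -8650*(101 + 18989) = -8650*19090 = -165128500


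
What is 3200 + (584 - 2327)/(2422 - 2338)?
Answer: 12717/4 ≈ 3179.3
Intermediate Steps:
3200 + (584 - 2327)/(2422 - 2338) = 3200 - 1743/84 = 3200 - 1743*1/84 = 3200 - 83/4 = 12717/4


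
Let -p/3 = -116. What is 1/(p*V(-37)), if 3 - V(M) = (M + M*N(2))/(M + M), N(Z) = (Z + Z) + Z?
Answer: -1/174 ≈ -0.0057471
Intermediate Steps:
p = 348 (p = -3*(-116) = 348)
N(Z) = 3*Z (N(Z) = 2*Z + Z = 3*Z)
V(M) = -1/2 (V(M) = 3 - (M + M*(3*2))/(M + M) = 3 - (M + M*6)/(2*M) = 3 - (M + 6*M)*1/(2*M) = 3 - 7*M*1/(2*M) = 3 - 1*7/2 = 3 - 7/2 = -1/2)
1/(p*V(-37)) = 1/(348*(-1/2)) = 1/(-174) = -1/174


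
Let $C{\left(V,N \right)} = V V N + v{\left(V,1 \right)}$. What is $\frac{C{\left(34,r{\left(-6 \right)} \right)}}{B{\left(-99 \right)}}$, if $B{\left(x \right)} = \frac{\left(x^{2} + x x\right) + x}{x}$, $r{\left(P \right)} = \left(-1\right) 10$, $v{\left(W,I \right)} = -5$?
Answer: $\frac{11565}{197} \approx 58.706$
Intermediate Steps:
$r{\left(P \right)} = -10$
$C{\left(V,N \right)} = -5 + N V^{2}$ ($C{\left(V,N \right)} = V V N - 5 = V^{2} N - 5 = N V^{2} - 5 = -5 + N V^{2}$)
$B{\left(x \right)} = \frac{x + 2 x^{2}}{x}$ ($B{\left(x \right)} = \frac{\left(x^{2} + x^{2}\right) + x}{x} = \frac{2 x^{2} + x}{x} = \frac{x + 2 x^{2}}{x}$)
$\frac{C{\left(34,r{\left(-6 \right)} \right)}}{B{\left(-99 \right)}} = \frac{-5 - 10 \cdot 34^{2}}{1 + 2 \left(-99\right)} = \frac{-5 - 11560}{1 - 198} = \frac{-5 - 11560}{-197} = \left(-11565\right) \left(- \frac{1}{197}\right) = \frac{11565}{197}$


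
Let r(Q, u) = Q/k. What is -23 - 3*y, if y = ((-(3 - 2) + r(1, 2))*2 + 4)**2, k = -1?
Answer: -23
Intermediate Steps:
r(Q, u) = -Q (r(Q, u) = Q/(-1) = Q*(-1) = -Q)
y = 0 (y = ((-(3 - 2) - 1*1)*2 + 4)**2 = ((-1*1 - 1)*2 + 4)**2 = ((-1 - 1)*2 + 4)**2 = (-2*2 + 4)**2 = (-4 + 4)**2 = 0**2 = 0)
-23 - 3*y = -23 - 3*0 = -23 + 0 = -23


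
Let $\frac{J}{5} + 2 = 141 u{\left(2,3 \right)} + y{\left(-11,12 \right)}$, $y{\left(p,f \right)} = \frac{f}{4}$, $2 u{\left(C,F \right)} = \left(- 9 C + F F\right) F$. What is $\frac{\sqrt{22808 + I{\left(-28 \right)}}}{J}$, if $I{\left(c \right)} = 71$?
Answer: $- \frac{2 \sqrt{22879}}{19025} \approx -0.015901$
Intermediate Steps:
$u{\left(C,F \right)} = \frac{F \left(F^{2} - 9 C\right)}{2}$ ($u{\left(C,F \right)} = \frac{\left(- 9 C + F F\right) F}{2} = \frac{\left(- 9 C + F^{2}\right) F}{2} = \frac{\left(F^{2} - 9 C\right) F}{2} = \frac{F \left(F^{2} - 9 C\right)}{2}$)
$y{\left(p,f \right)} = \frac{f}{4}$ ($y{\left(p,f \right)} = f \frac{1}{4} = \frac{f}{4}$)
$J = - \frac{19025}{2}$ ($J = -10 + 5 \left(141 \cdot \frac{1}{2} \cdot 3 \left(3^{2} - 18\right) + \frac{1}{4} \cdot 12\right) = -10 + 5 \left(141 \cdot \frac{1}{2} \cdot 3 \left(9 - 18\right) + 3\right) = -10 + 5 \left(141 \cdot \frac{1}{2} \cdot 3 \left(-9\right) + 3\right) = -10 + 5 \left(141 \left(- \frac{27}{2}\right) + 3\right) = -10 + 5 \left(- \frac{3807}{2} + 3\right) = -10 + 5 \left(- \frac{3801}{2}\right) = -10 - \frac{19005}{2} = - \frac{19025}{2} \approx -9512.5$)
$\frac{\sqrt{22808 + I{\left(-28 \right)}}}{J} = \frac{\sqrt{22808 + 71}}{- \frac{19025}{2}} = \sqrt{22879} \left(- \frac{2}{19025}\right) = - \frac{2 \sqrt{22879}}{19025}$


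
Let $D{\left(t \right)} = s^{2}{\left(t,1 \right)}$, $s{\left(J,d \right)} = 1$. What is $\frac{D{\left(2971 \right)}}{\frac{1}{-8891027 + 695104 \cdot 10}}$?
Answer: $-1939987$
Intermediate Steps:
$D{\left(t \right)} = 1$ ($D{\left(t \right)} = 1^{2} = 1$)
$\frac{D{\left(2971 \right)}}{\frac{1}{-8891027 + 695104 \cdot 10}} = 1 \frac{1}{\frac{1}{-8891027 + 695104 \cdot 10}} = 1 \frac{1}{\frac{1}{-8891027 + 6951040}} = 1 \frac{1}{\frac{1}{-1939987}} = 1 \frac{1}{- \frac{1}{1939987}} = 1 \left(-1939987\right) = -1939987$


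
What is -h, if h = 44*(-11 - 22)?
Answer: 1452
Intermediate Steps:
h = -1452 (h = 44*(-33) = -1452)
-h = -1*(-1452) = 1452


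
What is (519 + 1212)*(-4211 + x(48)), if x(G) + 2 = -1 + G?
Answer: -7211346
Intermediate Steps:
x(G) = -3 + G (x(G) = -2 + (-1 + G) = -3 + G)
(519 + 1212)*(-4211 + x(48)) = (519 + 1212)*(-4211 + (-3 + 48)) = 1731*(-4211 + 45) = 1731*(-4166) = -7211346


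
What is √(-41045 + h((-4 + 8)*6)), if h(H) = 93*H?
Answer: I*√38813 ≈ 197.01*I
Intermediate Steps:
√(-41045 + h((-4 + 8)*6)) = √(-41045 + 93*((-4 + 8)*6)) = √(-41045 + 93*(4*6)) = √(-41045 + 93*24) = √(-41045 + 2232) = √(-38813) = I*√38813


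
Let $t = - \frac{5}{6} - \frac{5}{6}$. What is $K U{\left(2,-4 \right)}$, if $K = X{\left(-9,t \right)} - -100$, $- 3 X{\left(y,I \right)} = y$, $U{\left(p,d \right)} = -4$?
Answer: $-412$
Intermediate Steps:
$t = - \frac{5}{3}$ ($t = \left(-5\right) \frac{1}{6} - \frac{5}{6} = - \frac{5}{6} - \frac{5}{6} = - \frac{5}{3} \approx -1.6667$)
$X{\left(y,I \right)} = - \frac{y}{3}$
$K = 103$ ($K = \left(- \frac{1}{3}\right) \left(-9\right) - -100 = 3 + 100 = 103$)
$K U{\left(2,-4 \right)} = 103 \left(-4\right) = -412$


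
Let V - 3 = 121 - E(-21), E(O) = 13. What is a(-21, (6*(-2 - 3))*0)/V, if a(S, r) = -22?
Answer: -22/111 ≈ -0.19820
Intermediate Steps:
V = 111 (V = 3 + (121 - 1*13) = 3 + (121 - 13) = 3 + 108 = 111)
a(-21, (6*(-2 - 3))*0)/V = -22/111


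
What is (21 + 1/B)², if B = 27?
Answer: 322624/729 ≈ 442.56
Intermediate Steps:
(21 + 1/B)² = (21 + 1/27)² = (568/27)² = 322624/729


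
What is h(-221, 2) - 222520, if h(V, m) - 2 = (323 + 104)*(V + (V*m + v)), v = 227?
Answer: -408690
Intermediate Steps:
h(V, m) = 96931 + 427*V + 427*V*m (h(V, m) = 2 + (323 + 104)*(V + (V*m + 227)) = 2 + 427*(V + (227 + V*m)) = 2 + 427*(227 + V + V*m) = 2 + (96929 + 427*V + 427*V*m) = 96931 + 427*V + 427*V*m)
h(-221, 2) - 222520 = (96931 + 427*(-221) + 427*(-221)*2) - 222520 = (96931 - 94367 - 188734) - 222520 = -186170 - 222520 = -408690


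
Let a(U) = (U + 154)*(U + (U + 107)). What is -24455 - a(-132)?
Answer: -21001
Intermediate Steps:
a(U) = (107 + 2*U)*(154 + U) (a(U) = (154 + U)*(U + (107 + U)) = (154 + U)*(107 + 2*U) = (107 + 2*U)*(154 + U))
-24455 - a(-132) = -24455 - (16478 + 2*(-132)**2 + 415*(-132)) = -24455 - (16478 + 2*17424 - 54780) = -24455 - (16478 + 34848 - 54780) = -24455 - 1*(-3454) = -24455 + 3454 = -21001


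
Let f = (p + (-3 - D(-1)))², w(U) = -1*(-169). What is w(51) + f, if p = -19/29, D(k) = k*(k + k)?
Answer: 169025/841 ≈ 200.98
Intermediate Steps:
w(U) = 169
D(k) = 2*k² (D(k) = k*(2*k) = 2*k²)
p = -19/29 (p = -19*1/29 = -19/29 ≈ -0.65517)
f = 26896/841 (f = (-19/29 + (-3 - 2*(-1)²))² = (-19/29 + (-3 - 2))² = (-19/29 - 5)² = (-164/29)² = 26896/841 ≈ 31.981)
w(51) + f = 169 + 26896/841 = 169025/841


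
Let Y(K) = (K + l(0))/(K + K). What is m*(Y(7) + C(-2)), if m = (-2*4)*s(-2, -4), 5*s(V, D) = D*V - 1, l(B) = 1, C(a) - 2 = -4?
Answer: 16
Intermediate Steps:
C(a) = -2 (C(a) = 2 - 4 = -2)
s(V, D) = -1/5 + D*V/5 (s(V, D) = (D*V - 1)/5 = (-1 + D*V)/5 = -1/5 + D*V/5)
Y(K) = (1 + K)/(2*K) (Y(K) = (K + 1)/(K + K) = (1 + K)/((2*K)) = (1 + K)*(1/(2*K)) = (1 + K)/(2*K))
m = -56/5 (m = (-2*4)*(-1/5 + (1/5)*(-4)*(-2)) = -8*(-1/5 + 8/5) = -8*7/5 = -56/5 ≈ -11.200)
m*(Y(7) + C(-2)) = -56*((1/2)*(1 + 7)/7 - 2)/5 = -56*((1/2)*(1/7)*8 - 2)/5 = -56*(4/7 - 2)/5 = -56/5*(-10/7) = 16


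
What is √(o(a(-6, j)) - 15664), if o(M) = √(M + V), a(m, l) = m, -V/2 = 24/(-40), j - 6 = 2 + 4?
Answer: √(-391600 + 10*I*√30)/5 ≈ 0.0087526 + 125.16*I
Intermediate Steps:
j = 12 (j = 6 + (2 + 4) = 6 + 6 = 12)
V = 6/5 (V = -48/(-40) = -48*(-1)/40 = -2*(-⅗) = 6/5 ≈ 1.2000)
o(M) = √(6/5 + M) (o(M) = √(M + 6/5) = √(6/5 + M))
√(o(a(-6, j)) - 15664) = √(√(30 + 25*(-6))/5 - 15664) = √(√(30 - 150)/5 - 15664) = √(√(-120)/5 - 15664) = √((2*I*√30)/5 - 15664) = √(2*I*√30/5 - 15664) = √(-15664 + 2*I*√30/5)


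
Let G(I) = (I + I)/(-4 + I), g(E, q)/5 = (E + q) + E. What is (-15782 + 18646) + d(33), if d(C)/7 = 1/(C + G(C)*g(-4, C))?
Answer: 26369051/9207 ≈ 2864.0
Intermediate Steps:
g(E, q) = 5*q + 10*E (g(E, q) = 5*((E + q) + E) = 5*(q + 2*E) = 5*q + 10*E)
G(I) = 2*I/(-4 + I) (G(I) = (2*I)/(-4 + I) = 2*I/(-4 + I))
d(C) = 7/(C + 2*C*(-40 + 5*C)/(-4 + C)) (d(C) = 7/(C + (2*C/(-4 + C))*(5*C + 10*(-4))) = 7/(C + (2*C/(-4 + C))*(5*C - 40)) = 7/(C + (2*C/(-4 + C))*(-40 + 5*C)) = 7/(C + 2*C*(-40 + 5*C)/(-4 + C)))
(-15782 + 18646) + d(33) = (-15782 + 18646) + 7*(-4 + 33)/(33*(-84 + 11*33)) = 2864 + 7*(1/33)*29/(-84 + 363) = 2864 + 7*(1/33)*29/279 = 2864 + 7*(1/33)*(1/279)*29 = 2864 + 203/9207 = 26369051/9207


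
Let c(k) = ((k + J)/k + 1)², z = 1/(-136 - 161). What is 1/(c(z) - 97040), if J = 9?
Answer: 1/7037201 ≈ 1.4210e-7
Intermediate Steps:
z = -1/297 (z = 1/(-297) = -1/297 ≈ -0.0033670)
c(k) = (1 + (9 + k)/k)² (c(k) = ((k + 9)/k + 1)² = ((9 + k)/k + 1)² = (1 + (9 + k)/k)²)
1/(c(z) - 97040) = 1/((9 + 2*(-1/297))²/(-1/297)² - 97040) = 1/(88209*(9 - 2/297)² - 97040) = 1/(88209*(2671/297)² - 97040) = 1/(88209*(7134241/88209) - 97040) = 1/(7134241 - 97040) = 1/7037201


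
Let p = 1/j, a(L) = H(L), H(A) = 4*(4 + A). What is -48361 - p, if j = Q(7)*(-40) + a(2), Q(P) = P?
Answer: -12380415/256 ≈ -48361.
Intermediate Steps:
H(A) = 16 + 4*A
a(L) = 16 + 4*L
j = -256 (j = 7*(-40) + (16 + 4*2) = -280 + (16 + 8) = -280 + 24 = -256)
p = -1/256 (p = 1/(-256) = -1/256 ≈ -0.0039063)
-48361 - p = -48361 - 1*(-1/256) = -48361 + 1/256 = -12380415/256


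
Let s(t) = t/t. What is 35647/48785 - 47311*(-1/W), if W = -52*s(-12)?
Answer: -2306213491/2536820 ≈ -909.10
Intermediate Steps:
s(t) = 1
W = -52 (W = -52*1 = -52)
35647/48785 - 47311*(-1/W) = 35647/48785 - 47311/((-1*(-52))) = 35647*(1/48785) - 47311/52 = 35647/48785 - 47311*1/52 = 35647/48785 - 47311/52 = -2306213491/2536820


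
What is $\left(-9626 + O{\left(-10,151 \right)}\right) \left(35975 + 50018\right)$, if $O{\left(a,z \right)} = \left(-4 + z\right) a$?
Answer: $-954178328$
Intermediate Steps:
$O{\left(a,z \right)} = a \left(-4 + z\right)$
$\left(-9626 + O{\left(-10,151 \right)}\right) \left(35975 + 50018\right) = \left(-9626 - 10 \left(-4 + 151\right)\right) \left(35975 + 50018\right) = \left(-9626 - 1470\right) 85993 = \left(-11096\right) 85993 = -954178328$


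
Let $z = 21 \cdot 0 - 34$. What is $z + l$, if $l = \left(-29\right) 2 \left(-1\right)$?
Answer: $24$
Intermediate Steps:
$l = 58$ ($l = \left(-58\right) \left(-1\right) = 58$)
$z = -34$ ($z = 0 - 34 = -34$)
$z + l = -34 + 58 = 24$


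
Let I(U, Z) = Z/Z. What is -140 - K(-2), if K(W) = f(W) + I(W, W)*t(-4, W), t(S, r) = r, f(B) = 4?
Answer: -142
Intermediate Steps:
I(U, Z) = 1
K(W) = 4 + W (K(W) = 4 + 1*W = 4 + W)
-140 - K(-2) = -140 - (4 - 2) = -140 - 1*2 = -140 - 2 = -142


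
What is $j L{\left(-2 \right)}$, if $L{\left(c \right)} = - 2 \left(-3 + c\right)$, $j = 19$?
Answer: $190$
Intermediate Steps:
$L{\left(c \right)} = 6 - 2 c$
$j L{\left(-2 \right)} = 19 \left(6 - -4\right) = 19 \left(6 + 4\right) = 19 \cdot 10 = 190$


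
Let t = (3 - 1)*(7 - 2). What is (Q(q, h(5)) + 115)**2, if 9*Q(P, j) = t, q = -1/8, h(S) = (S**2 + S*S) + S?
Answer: 1092025/81 ≈ 13482.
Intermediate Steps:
h(S) = S + 2*S**2 (h(S) = (S**2 + S**2) + S = 2*S**2 + S = S + 2*S**2)
q = -1/8 (q = -1*1/8 = -1/8 ≈ -0.12500)
t = 10 (t = 2*5 = 10)
Q(P, j) = 10/9 (Q(P, j) = (1/9)*10 = 10/9)
(Q(q, h(5)) + 115)**2 = (10/9 + 115)**2 = (1045/9)**2 = 1092025/81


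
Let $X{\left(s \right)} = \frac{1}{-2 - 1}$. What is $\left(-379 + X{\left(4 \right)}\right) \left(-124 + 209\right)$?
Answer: $- \frac{96730}{3} \approx -32243.0$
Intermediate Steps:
$X{\left(s \right)} = - \frac{1}{3}$ ($X{\left(s \right)} = \frac{1}{-3} = - \frac{1}{3}$)
$\left(-379 + X{\left(4 \right)}\right) \left(-124 + 209\right) = \left(-379 - \frac{1}{3}\right) \left(-124 + 209\right) = \left(- \frac{1138}{3}\right) 85 = - \frac{96730}{3}$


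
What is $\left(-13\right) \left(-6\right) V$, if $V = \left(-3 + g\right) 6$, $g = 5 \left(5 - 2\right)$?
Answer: $5616$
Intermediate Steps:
$g = 15$ ($g = 5 \cdot 3 = 15$)
$V = 72$ ($V = \left(-3 + 15\right) 6 = 12 \cdot 6 = 72$)
$\left(-13\right) \left(-6\right) V = \left(-13\right) \left(-6\right) 72 = 78 \cdot 72 = 5616$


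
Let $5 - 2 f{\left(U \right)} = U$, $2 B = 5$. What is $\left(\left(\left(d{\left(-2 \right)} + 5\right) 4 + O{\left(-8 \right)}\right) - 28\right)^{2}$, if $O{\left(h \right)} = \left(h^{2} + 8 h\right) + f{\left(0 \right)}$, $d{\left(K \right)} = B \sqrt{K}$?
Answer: $\frac{\left(11 - 20 i \sqrt{2}\right)^{2}}{4} \approx -169.75 - 155.56 i$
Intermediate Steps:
$B = \frac{5}{2}$ ($B = \frac{1}{2} \cdot 5 = \frac{5}{2} \approx 2.5$)
$f{\left(U \right)} = \frac{5}{2} - \frac{U}{2}$
$d{\left(K \right)} = \frac{5 \sqrt{K}}{2}$
$O{\left(h \right)} = \frac{5}{2} + h^{2} + 8 h$ ($O{\left(h \right)} = \left(h^{2} + 8 h\right) + \left(\frac{5}{2} - 0\right) = \left(h^{2} + 8 h\right) + \left(\frac{5}{2} + 0\right) = \left(h^{2} + 8 h\right) + \frac{5}{2} = \frac{5}{2} + h^{2} + 8 h$)
$\left(\left(\left(d{\left(-2 \right)} + 5\right) 4 + O{\left(-8 \right)}\right) - 28\right)^{2} = \left(\left(\left(\frac{5 \sqrt{-2}}{2} + 5\right) 4 + \left(\frac{5}{2} + \left(-8\right)^{2} + 8 \left(-8\right)\right)\right) - 28\right)^{2} = \left(\left(\left(\frac{5 i \sqrt{2}}{2} + 5\right) 4 + \left(\frac{5}{2} + 64 - 64\right)\right) - 28\right)^{2} = \left(\left(\left(\frac{5 i \sqrt{2}}{2} + 5\right) 4 + \frac{5}{2}\right) - 28\right)^{2} = \left(\left(\left(5 + \frac{5 i \sqrt{2}}{2}\right) 4 + \frac{5}{2}\right) - 28\right)^{2} = \left(\left(\left(20 + 10 i \sqrt{2}\right) + \frac{5}{2}\right) - 28\right)^{2} = \left(\left(\frac{45}{2} + 10 i \sqrt{2}\right) - 28\right)^{2} = \left(- \frac{11}{2} + 10 i \sqrt{2}\right)^{2}$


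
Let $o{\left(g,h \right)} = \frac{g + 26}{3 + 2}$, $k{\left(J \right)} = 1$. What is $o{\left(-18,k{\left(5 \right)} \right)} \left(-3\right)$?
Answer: $- \frac{24}{5} \approx -4.8$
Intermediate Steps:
$o{\left(g,h \right)} = \frac{26}{5} + \frac{g}{5}$ ($o{\left(g,h \right)} = \frac{26 + g}{5} = \left(26 + g\right) \frac{1}{5} = \frac{26}{5} + \frac{g}{5}$)
$o{\left(-18,k{\left(5 \right)} \right)} \left(-3\right) = \left(\frac{26}{5} + \frac{1}{5} \left(-18\right)\right) \left(-3\right) = \left(\frac{26}{5} - \frac{18}{5}\right) \left(-3\right) = \frac{8}{5} \left(-3\right) = - \frac{24}{5}$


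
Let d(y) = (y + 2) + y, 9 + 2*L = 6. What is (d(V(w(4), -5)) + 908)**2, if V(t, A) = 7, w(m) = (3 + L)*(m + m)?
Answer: 853776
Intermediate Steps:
L = -3/2 (L = -9/2 + (1/2)*6 = -9/2 + 3 = -3/2 ≈ -1.5000)
w(m) = 3*m (w(m) = (3 - 3/2)*(m + m) = 3*(2*m)/2 = 3*m)
d(y) = 2 + 2*y (d(y) = (2 + y) + y = 2 + 2*y)
(d(V(w(4), -5)) + 908)**2 = ((2 + 2*7) + 908)**2 = ((2 + 14) + 908)**2 = (16 + 908)**2 = 924**2 = 853776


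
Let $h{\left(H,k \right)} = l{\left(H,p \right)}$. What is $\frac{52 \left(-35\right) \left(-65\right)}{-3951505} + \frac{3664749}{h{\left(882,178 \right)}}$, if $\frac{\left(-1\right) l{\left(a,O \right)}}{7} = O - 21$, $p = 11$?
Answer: $\frac{2896253143249}{55321070} \approx 52354.0$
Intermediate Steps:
$l{\left(a,O \right)} = 147 - 7 O$ ($l{\left(a,O \right)} = - 7 \left(O - 21\right) = - 7 \left(-21 + O\right) = 147 - 7 O$)
$h{\left(H,k \right)} = 70$ ($h{\left(H,k \right)} = 147 - 77 = 70$)
$\frac{52 \left(-35\right) \left(-65\right)}{-3951505} + \frac{3664749}{h{\left(882,178 \right)}} = \frac{52 \left(-35\right) \left(-65\right)}{-3951505} + \frac{3664749}{70} = \left(-1820\right) \left(-65\right) \left(- \frac{1}{3951505}\right) + 3664749 \cdot \frac{1}{70} = 118300 \left(- \frac{1}{3951505}\right) + \frac{3664749}{70} = - \frac{23660}{790301} + \frac{3664749}{70} = \frac{2896253143249}{55321070}$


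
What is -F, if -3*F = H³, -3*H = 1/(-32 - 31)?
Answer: 1/20253807 ≈ 4.9373e-8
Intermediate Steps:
H = 1/189 (H = -1/(3*(-32 - 31)) = -⅓/(-63) = -⅓*(-1/63) = 1/189 ≈ 0.0052910)
F = -1/20253807 (F = -(1/189)³/3 = -⅓*1/6751269 = -1/20253807 ≈ -4.9373e-8)
-F = -1*(-1/20253807) = 1/20253807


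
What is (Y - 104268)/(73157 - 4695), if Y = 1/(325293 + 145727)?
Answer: -49112313359/32246971240 ≈ -1.5230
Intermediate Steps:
Y = 1/471020 ≈ 2.1231e-6
(Y - 104268)/(73157 - 4695) = (1/471020 - 104268)/(73157 - 4695) = -49112313359/471020/68462 = -49112313359/471020*1/68462 = -49112313359/32246971240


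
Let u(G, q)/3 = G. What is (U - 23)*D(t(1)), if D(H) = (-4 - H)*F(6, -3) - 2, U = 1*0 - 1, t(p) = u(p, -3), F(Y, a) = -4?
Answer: -624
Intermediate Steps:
u(G, q) = 3*G
t(p) = 3*p
U = -1 (U = 0 - 1 = -1)
D(H) = 14 + 4*H (D(H) = (-4 - H)*(-4) - 2 = (16 + 4*H) - 2 = 14 + 4*H)
(U - 23)*D(t(1)) = (-1 - 23)*(14 + 4*(3*1)) = -24*(14 + 4*3) = -24*(14 + 12) = -24*26 = -624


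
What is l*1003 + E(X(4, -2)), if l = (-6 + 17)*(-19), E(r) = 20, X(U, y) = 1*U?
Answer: -209607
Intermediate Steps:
X(U, y) = U
l = -209 (l = 11*(-19) = -209)
l*1003 + E(X(4, -2)) = -209*1003 + 20 = -209627 + 20 = -209607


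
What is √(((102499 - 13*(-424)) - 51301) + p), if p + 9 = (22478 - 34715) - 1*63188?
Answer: 2*I*√4681 ≈ 136.84*I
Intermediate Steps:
p = -75434 (p = -9 + ((22478 - 34715) - 1*63188) = -9 + (-12237 - 63188) = -9 - 75425 = -75434)
√(((102499 - 13*(-424)) - 51301) + p) = √(((102499 - 13*(-424)) - 51301) - 75434) = √(((102499 + 5512) - 51301) - 75434) = √((108011 - 51301) - 75434) = √(56710 - 75434) = √(-18724) = 2*I*√4681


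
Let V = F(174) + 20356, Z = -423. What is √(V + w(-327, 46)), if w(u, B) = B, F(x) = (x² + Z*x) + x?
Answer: 5*I*√910 ≈ 150.83*I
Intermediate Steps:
F(x) = x² - 422*x (F(x) = (x² - 423*x) + x = x² - 422*x)
V = -22796 (V = 174*(-422 + 174) + 20356 = 174*(-248) + 20356 = -43152 + 20356 = -22796)
√(V + w(-327, 46)) = √(-22796 + 46) = √(-22750) = 5*I*√910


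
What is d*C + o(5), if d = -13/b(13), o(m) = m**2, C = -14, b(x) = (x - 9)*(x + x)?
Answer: 107/4 ≈ 26.750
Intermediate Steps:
b(x) = 2*x*(-9 + x) (b(x) = (-9 + x)*(2*x) = 2*x*(-9 + x))
d = -1/8 (d = -13*1/(26*(-9 + 13)) = -13/(2*13*4) = -13/104 = -13*1/104 = -1/8 ≈ -0.12500)
d*C + o(5) = -1/8*(-14) + 5**2 = 7/4 + 25 = 107/4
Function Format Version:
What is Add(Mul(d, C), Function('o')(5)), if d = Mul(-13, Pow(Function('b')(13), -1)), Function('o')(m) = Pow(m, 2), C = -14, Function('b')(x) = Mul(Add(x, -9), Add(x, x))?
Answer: Rational(107, 4) ≈ 26.750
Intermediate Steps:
Function('b')(x) = Mul(2, x, Add(-9, x)) (Function('b')(x) = Mul(Add(-9, x), Mul(2, x)) = Mul(2, x, Add(-9, x)))
d = Rational(-1, 8) (d = Mul(-13, Pow(Mul(2, 13, Add(-9, 13)), -1)) = Mul(-13, Pow(Mul(2, 13, 4), -1)) = Mul(-13, Pow(104, -1)) = Mul(-13, Rational(1, 104)) = Rational(-1, 8) ≈ -0.12500)
Add(Mul(d, C), Function('o')(5)) = Add(Mul(Rational(-1, 8), -14), Pow(5, 2)) = Add(Rational(7, 4), 25) = Rational(107, 4)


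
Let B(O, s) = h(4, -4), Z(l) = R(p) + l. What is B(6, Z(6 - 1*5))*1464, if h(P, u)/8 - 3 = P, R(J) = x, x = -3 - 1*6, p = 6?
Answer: 81984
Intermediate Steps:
x = -9 (x = -3 - 6 = -9)
R(J) = -9
h(P, u) = 24 + 8*P
Z(l) = -9 + l
B(O, s) = 56 (B(O, s) = 24 + 8*4 = 24 + 32 = 56)
B(6, Z(6 - 1*5))*1464 = 56*1464 = 81984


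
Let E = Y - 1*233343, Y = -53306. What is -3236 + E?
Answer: -289885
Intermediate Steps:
E = -286649 (E = -53306 - 1*233343 = -53306 - 233343 = -286649)
-3236 + E = -3236 - 286649 = -289885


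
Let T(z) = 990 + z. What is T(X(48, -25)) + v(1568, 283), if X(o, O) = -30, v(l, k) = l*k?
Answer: 444704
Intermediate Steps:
v(l, k) = k*l
T(X(48, -25)) + v(1568, 283) = (990 - 30) + 283*1568 = 960 + 443744 = 444704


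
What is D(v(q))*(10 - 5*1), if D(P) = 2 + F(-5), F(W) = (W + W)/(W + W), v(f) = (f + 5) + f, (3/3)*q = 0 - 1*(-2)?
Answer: 15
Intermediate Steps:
q = 2 (q = 0 - 1*(-2) = 0 + 2 = 2)
v(f) = 5 + 2*f (v(f) = (5 + f) + f = 5 + 2*f)
F(W) = 1 (F(W) = (2*W)/((2*W)) = (2*W)*(1/(2*W)) = 1)
D(P) = 3 (D(P) = 2 + 1 = 3)
D(v(q))*(10 - 5*1) = 3*(10 - 5*1) = 3*(10 - 5) = 3*5 = 15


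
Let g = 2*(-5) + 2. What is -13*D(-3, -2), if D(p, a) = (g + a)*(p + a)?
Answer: -650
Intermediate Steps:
g = -8 (g = -10 + 2 = -8)
D(p, a) = (-8 + a)*(a + p) (D(p, a) = (-8 + a)*(p + a) = (-8 + a)*(a + p))
-13*D(-3, -2) = -13*((-2)**2 - 8*(-2) - 8*(-3) - 2*(-3)) = -13*(4 + 16 + 24 + 6) = -13*50 = -650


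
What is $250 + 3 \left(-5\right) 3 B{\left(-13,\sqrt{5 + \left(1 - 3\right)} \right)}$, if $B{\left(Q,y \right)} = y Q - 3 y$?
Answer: $250 + 720 \sqrt{3} \approx 1497.1$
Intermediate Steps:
$B{\left(Q,y \right)} = - 3 y + Q y$ ($B{\left(Q,y \right)} = Q y - 3 y = - 3 y + Q y$)
$250 + 3 \left(-5\right) 3 B{\left(-13,\sqrt{5 + \left(1 - 3\right)} \right)} = 250 + 3 \left(-5\right) 3 \sqrt{5 + \left(1 - 3\right)} \left(-3 - 13\right) = 250 + \left(-15\right) 3 \sqrt{5 + \left(1 - 3\right)} \left(-16\right) = 250 - 45 \sqrt{5 - 2} \left(-16\right) = 250 - 45 \sqrt{3} \left(-16\right) = 250 - 45 \left(- 16 \sqrt{3}\right) = 250 + 720 \sqrt{3}$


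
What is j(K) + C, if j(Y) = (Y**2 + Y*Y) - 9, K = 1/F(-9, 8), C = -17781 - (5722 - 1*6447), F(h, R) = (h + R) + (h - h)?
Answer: -17063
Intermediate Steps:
F(h, R) = R + h (F(h, R) = (R + h) + 0 = R + h)
C = -17056 (C = -17781 - (5722 - 6447) = -17781 - 1*(-725) = -17781 + 725 = -17056)
K = -1 (K = 1/(8 - 9) = 1/(-1) = -1)
j(Y) = -9 + 2*Y**2 (j(Y) = (Y**2 + Y**2) - 9 = 2*Y**2 - 9 = -9 + 2*Y**2)
j(K) + C = (-9 + 2*(-1)**2) - 17056 = (-9 + 2*1) - 17056 = (-9 + 2) - 17056 = -7 - 17056 = -17063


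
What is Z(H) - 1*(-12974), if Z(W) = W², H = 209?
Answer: 56655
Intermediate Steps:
Z(H) - 1*(-12974) = 209² - 1*(-12974) = 43681 + 12974 = 56655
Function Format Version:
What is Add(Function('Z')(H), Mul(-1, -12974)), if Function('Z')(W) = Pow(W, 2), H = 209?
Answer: 56655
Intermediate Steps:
Add(Function('Z')(H), Mul(-1, -12974)) = Add(Pow(209, 2), Mul(-1, -12974)) = Add(43681, 12974) = 56655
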